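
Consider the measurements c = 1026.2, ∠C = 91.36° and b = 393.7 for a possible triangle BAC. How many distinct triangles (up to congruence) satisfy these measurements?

b·sin C = 393.7·sin(91.36°) ≈ 393.6.
Since ∠C is not acute, a triangle exists only if c > b; here c > b, so there is exactly one triangle.

1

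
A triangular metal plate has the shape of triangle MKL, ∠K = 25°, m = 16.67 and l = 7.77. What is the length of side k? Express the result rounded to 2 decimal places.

10.17

By the law of cosines, k² = l² + m² − 2·l·m·cos K = 103.48, so k ≈ 10.173.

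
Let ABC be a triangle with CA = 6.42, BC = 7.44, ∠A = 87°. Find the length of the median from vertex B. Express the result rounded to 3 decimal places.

5.082

Law of sines: sin B = CA·sin A/BC ≈ 0.86172.
Since BC ≥ CA, only the acute value applies: ∠B ≈ 59.51°.
Then ∠C = 180° − ∠A − ∠B ≈ 33.49°.
Law of sines gives AB = BC·sin C/sin A ≈ 4.1109.
Median from B: ½√(2·AB² + 2·BC² − CA²) ≈ 5.0816.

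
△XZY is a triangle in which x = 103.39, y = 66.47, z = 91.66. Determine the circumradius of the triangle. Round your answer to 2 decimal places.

52.50

By the law of cosines, cos X = (z² + y² − x²) / (2·z·y) ≈ 0.17483, so ∠X ≈ 79.93°.
Circumradius = x/(2 sin X) ≈ 52.504.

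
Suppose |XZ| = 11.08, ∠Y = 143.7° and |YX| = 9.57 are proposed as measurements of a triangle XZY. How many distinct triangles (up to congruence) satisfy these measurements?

|YX|·sin Y = 9.57·sin(143.7°) ≈ 5.666.
Since ∠Y is not acute, a triangle exists only if |XZ| > |YX|; here |XZ| > |YX|, so there is exactly one triangle.

1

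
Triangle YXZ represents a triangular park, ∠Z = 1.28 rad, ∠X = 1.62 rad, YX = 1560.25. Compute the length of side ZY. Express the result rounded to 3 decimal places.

The third angle is ∠Y = π − ∠X − ∠Z = 0.242 rad.
Law of sines: ZY = YX·sin X/sin Z ≈ 1626.7.

1626.655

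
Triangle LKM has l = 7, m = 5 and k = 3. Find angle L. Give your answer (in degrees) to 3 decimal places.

By the law of cosines, cos L = (k² + m² − l²) / (2·k·m) ≈ -0.50000, so ∠L ≈ 120.00°.

120.000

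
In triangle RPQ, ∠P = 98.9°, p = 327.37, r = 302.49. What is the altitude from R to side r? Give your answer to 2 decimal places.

Law of sines: sin R = r·sin P/p ≈ 0.91288.
Since p ≥ r, only the acute value applies: ∠R ≈ 65.91°.
Then ∠Q = 180° − ∠P − ∠R ≈ 15.19°.
Law of sines gives q = p·sin Q/sin P ≈ 86.847.
Area = ½·p·r·sin Q ≈ 12977.
The altitude from R has length 2·area/r ≈ 85.801.

h_R ≈ 85.80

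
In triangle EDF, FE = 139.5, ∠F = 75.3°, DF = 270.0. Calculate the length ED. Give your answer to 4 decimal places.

270.6375

By the law of cosines, ED² = DF² + FE² − 2·DF·FE·cos F = 73245, so ED ≈ 270.64.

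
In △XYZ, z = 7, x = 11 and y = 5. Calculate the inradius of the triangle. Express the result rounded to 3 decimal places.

Semiperimeter s = (11 + 5 + 7)/2 = 11.5.
Heron's formula: area = √(11.5·0.5·6.5·4.5) ≈ 12.969.
Inradius = area/s = 12.969/11.5 ≈ 1.1277.

1.128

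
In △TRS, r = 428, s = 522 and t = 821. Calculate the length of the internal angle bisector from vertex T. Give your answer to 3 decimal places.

By the law of cosines, cos T = (r² + s² − t²) / (2·r·s) ≈ -0.48871, so ∠T ≈ 119.26°.
The bisector from T has length 2·r·s·cos(∠T/2)/(r+s) ≈ 237.81.

t_T ≈ 237.814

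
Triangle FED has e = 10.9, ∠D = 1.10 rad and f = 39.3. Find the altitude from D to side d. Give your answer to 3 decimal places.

By the law of cosines, d² = f² + e² − 2·f·e·cos D = 1274.7, so d ≈ 35.703.
Area = ½·f·e·sin D ≈ 190.88.
The altitude from D has length 2·area/d ≈ 10.693.

h_D ≈ 10.693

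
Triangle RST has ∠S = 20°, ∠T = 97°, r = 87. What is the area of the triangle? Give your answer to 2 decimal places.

The third angle is ∠R = 180° − ∠S − ∠T = 63.00°.
Law of sines: s = r·sin S/sin R ≈ 33.396.
Law of sines: t = r·sin T/sin R ≈ 96.915.
Area = ½·r·s·sin T ≈ 1441.9.

area ≈ 1441.88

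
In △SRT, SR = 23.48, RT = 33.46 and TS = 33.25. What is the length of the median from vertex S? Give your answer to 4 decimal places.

m_S ≈ 23.4210

Median from S: ½√(2·TS² + 2·SR² − RT²) ≈ 23.421.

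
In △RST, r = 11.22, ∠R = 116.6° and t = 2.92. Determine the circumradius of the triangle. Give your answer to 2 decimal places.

6.27

Law of sines: sin T = t·sin R/r ≈ 0.23270.
Since r ≥ t, only the acute value applies: ∠T ≈ 13.46°.
Then ∠S = 180° − ∠R − ∠T ≈ 49.94°.
Law of sines gives s = r·sin S/sin R ≈ 9.6045.
Circumradius = r/(2 sin R) ≈ 6.2741.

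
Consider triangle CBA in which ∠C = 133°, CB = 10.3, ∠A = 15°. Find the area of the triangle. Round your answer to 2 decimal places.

area ≈ 79.43

The third angle is ∠B = 180° − ∠A − ∠C = 32.00°.
Law of sines: BA = CB·sin C/sin A ≈ 29.105.
Law of sines: AC = CB·sin B/sin A ≈ 21.089.
Area = ½·CB·BA·sin B ≈ 79.43.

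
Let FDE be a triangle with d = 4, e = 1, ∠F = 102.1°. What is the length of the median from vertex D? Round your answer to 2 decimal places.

2.42

By the law of cosines, f² = d² + e² − 2·d·e·cos F = 18.677, so f ≈ 4.3217.
Median from D: ½√(2·e² + 2·f² − d²) ≈ 2.4163.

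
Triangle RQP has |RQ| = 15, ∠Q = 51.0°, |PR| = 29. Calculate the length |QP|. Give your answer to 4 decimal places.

Law of sines: sin P = |RQ|·sin Q/|PR| ≈ 0.40197.
Since |PR| ≥ |RQ|, only the acute value applies: ∠P ≈ 23.70°.
Then ∠R = 180° − ∠Q − ∠P ≈ 105.30°.
Law of sines gives |QP| = |PR|·sin R/sin Q ≈ 35.994.

35.9937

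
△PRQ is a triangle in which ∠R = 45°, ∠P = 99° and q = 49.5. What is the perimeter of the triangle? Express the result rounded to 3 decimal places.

perimeter ≈ 192.226

The third angle is ∠Q = 180° − ∠P − ∠R = 36.00°.
Law of sines: p = q·sin P/sin Q ≈ 83.178.
Law of sines: r = q·sin R/sin Q ≈ 59.549.
Semiperimeter s = (83.178+59.549+49.5)/2 = 96.113.
Perimeter = 83.178 + 59.549 + 49.5 = 192.23.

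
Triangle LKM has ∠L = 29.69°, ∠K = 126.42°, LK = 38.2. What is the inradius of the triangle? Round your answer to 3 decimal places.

The third angle is ∠M = 180° − ∠L − ∠K = 23.89°.
Law of sines: KM = LK·sin L/sin M ≈ 46.72.
Law of sines: ML = LK·sin K/sin M ≈ 75.902.
Area = ½·LK·KM·sin K ≈ 718.06.
Semiperimeter s = (46.72+75.902+38.2)/2 = 80.411.
Inradius = area/s = 718.06/80.411 ≈ 8.9299.

r ≈ 8.930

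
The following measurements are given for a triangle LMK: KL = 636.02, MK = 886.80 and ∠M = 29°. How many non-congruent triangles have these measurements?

2

MK·sin M = 886.80·sin(29°) ≈ 429.9.
Since MK sin M < KL < MK (429.9 < 636.02 < 886.80), two triangles exist.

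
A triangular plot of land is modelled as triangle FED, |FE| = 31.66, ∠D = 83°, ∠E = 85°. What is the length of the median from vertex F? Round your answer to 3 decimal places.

The third angle is ∠F = 180° − ∠E − ∠D = 12.00°.
Law of sines: |ED| = |FE|·sin F/sin D ≈ 6.6319.
Law of sines: |DF| = |FE|·sin E/sin D ≈ 31.776.
Median from F: ½√(2·|DF|² + 2·|FE|² − |ED|²) ≈ 31.544.

m_F ≈ 31.544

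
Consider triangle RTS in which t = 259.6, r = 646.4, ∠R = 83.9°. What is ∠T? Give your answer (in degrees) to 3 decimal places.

∠T ≈ 23.537°

Law of sines: sin T = t·sin R/r ≈ 0.39933.
Since r ≥ t, only the acute value applies: ∠T ≈ 23.54°.
Then ∠S = 180° − ∠R − ∠T ≈ 72.56°.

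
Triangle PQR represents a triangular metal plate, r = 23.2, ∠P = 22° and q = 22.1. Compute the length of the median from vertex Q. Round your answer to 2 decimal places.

m_Q ≈ 13.60

By the law of cosines, p² = q² + r² − 2·q·r·cos P = 75.879, so p ≈ 8.7108.
Median from Q: ½√(2·r² + 2·p² − q²) ≈ 13.6.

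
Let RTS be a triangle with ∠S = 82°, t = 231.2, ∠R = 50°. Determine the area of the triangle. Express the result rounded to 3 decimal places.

area ≈ 27282.172

The third angle is ∠T = 180° − ∠S − ∠R = 48.00°.
Law of sines: r = t·sin R/sin T ≈ 238.32.
Law of sines: s = t·sin S/sin T ≈ 308.08.
Area = ½·t·r·sin S ≈ 27282.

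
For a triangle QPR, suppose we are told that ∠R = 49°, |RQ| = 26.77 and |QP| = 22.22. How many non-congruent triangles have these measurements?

|RQ|·sin R = 26.77·sin(49°) ≈ 20.2.
Since |RQ| sin R < |QP| < |RQ| (20.2 < 22.22 < 26.77), two triangles exist.

2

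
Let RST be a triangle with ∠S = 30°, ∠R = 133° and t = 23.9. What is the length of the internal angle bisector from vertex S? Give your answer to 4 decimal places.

The third angle is ∠T = 180° − ∠R − ∠S = 17.00°.
Law of sines: r = t·sin R/sin T ≈ 59.785.
Law of sines: s = t·sin S/sin T ≈ 40.873.
The bisector from S has length 2·t·r·cos(∠S/2)/(t+r) ≈ 32.985.

t_S ≈ 32.9849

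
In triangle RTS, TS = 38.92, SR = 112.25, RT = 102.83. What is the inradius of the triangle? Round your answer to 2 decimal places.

15.72

Semiperimeter s = (38.92 + 112.25 + 102.83)/2 = 127.
Heron's formula: area = √(127·88.08·14.75·24.17) ≈ 1997.
Inradius = area/s = 1997/127 ≈ 15.724.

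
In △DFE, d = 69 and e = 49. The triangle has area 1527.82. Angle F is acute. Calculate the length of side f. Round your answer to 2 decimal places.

From area = ½·e·d·sin F, we get sin F = 2·area/(e·d) ≈ 0.90377.
Taking the acute solution, ∠F ≈ 64.66°.
Law of cosines then gives f ≈ 65.328.

65.33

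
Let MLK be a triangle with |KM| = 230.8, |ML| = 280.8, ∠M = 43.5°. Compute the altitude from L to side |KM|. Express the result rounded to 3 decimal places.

h_L ≈ 193.290

By the law of cosines, |LK|² = |KM|² + |ML|² − 2·|KM|·|ML|·cos M = 38096, so |LK| ≈ 195.18.
Area = ½·|KM|·|ML|·sin M ≈ 22306.
The altitude from L has length 2·area/|KM| ≈ 193.29.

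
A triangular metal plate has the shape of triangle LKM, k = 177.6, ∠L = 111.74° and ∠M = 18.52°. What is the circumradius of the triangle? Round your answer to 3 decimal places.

116.364

The third angle is ∠K = 180° − ∠M − ∠L = 49.74°.
Law of sines: l = k·sin L/sin K ≈ 216.18.
Law of sines: m = k·sin M/sin K ≈ 73.923.
Circumradius = k/(2 sin K) ≈ 116.36.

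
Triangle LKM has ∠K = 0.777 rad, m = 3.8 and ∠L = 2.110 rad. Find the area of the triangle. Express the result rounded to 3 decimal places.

The third angle is ∠M = π − ∠L − ∠K = 0.255 rad.
Law of sines: l = m·sin L/sin M ≈ 12.948.
Law of sines: k = m·sin K/sin M ≈ 10.579.
Area = ½·m·l·sin K ≈ 17.248.

area ≈ 17.248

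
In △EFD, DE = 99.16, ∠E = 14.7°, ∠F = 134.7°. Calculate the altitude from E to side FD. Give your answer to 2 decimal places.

The third angle is ∠D = 180° − ∠E − ∠F = 30.60°.
Law of sines: FD = DE·sin E/sin F ≈ 35.4.
Law of sines: EF = DE·sin D/sin F ≈ 71.014.
Area = ½·DE·FD·sin D ≈ 893.45.
The altitude from E has length 2·area/FD ≈ 50.477.

h_E ≈ 50.48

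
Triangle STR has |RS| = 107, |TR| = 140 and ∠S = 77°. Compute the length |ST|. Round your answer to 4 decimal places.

Law of sines: sin T = |RS|·sin S/|TR| ≈ 0.74470.
Since |TR| ≥ |RS|, only the acute value applies: ∠T ≈ 48.13°.
Then ∠R = 180° − ∠S − ∠T ≈ 54.87°.
Law of sines gives |ST| = |TR|·sin R/sin S ≈ 117.51.

117.5061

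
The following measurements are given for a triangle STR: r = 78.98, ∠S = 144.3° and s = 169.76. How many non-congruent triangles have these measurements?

r·sin S = 78.98·sin(144.3°) ≈ 46.09.
Since ∠S is not acute, a triangle exists only if s > r; here s > r, so there is exactly one triangle.

1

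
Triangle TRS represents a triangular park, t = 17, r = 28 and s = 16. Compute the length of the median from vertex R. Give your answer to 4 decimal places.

m_R ≈ 8.7464

Median from R: ½√(2·s² + 2·t² − r²) ≈ 8.7464.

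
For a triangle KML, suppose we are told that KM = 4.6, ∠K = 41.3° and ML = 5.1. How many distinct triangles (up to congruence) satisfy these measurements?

KM·sin K = 4.6·sin(41.3°) ≈ 3.036.
Since ML ≥ KM, exactly one triangle exists.

1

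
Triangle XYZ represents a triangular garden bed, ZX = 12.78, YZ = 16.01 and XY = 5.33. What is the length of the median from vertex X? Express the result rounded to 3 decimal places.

Median from X: ½√(2·ZX² + 2·XY² − YZ²) ≈ 5.6381.

5.638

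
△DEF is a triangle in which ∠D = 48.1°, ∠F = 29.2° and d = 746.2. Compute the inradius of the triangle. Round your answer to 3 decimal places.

r ≈ 160.861

The third angle is ∠E = 180° − ∠F − ∠D = 102.70°.
Law of sines: e = d·sin E/sin D ≈ 978.01.
Law of sines: f = d·sin F/sin D ≈ 489.1.
Area = ½·d·e·sin F ≈ 1.7802e+05.
Semiperimeter s = (746.2+978.01+489.1)/2 = 1106.7.
Inradius = area/s = 1.7802e+05/1106.7 ≈ 160.86.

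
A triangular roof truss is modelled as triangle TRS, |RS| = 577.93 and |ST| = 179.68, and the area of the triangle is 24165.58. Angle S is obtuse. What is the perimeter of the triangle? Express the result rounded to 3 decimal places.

perimeter ≈ 1499.302

From area = ½·|RS|·|ST|·sin S, we get sin S = 2·area/(|RS|·|ST|) ≈ 0.46543.
Taking the obtuse solution, ∠S ≈ 152.26°.
Law of cosines then gives |TR| ≈ 741.69.
Perimeter = 577.93 + 179.68 + 741.69 = 1499.3.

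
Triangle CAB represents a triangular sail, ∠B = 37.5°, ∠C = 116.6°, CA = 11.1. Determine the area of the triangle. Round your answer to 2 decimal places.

area ≈ 39.52

The third angle is ∠A = 180° − ∠B − ∠C = 25.90°.
Law of sines: AB = CA·sin C/sin B ≈ 16.304.
Law of sines: BC = CA·sin A/sin B ≈ 7.9645.
Area = ½·CA·AB·sin A ≈ 39.524.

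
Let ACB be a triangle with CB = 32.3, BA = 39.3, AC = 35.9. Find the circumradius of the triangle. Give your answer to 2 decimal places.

By the law of cosines, cos A = (BA² + AC² − CB²) / (2·BA·AC) ≈ 0.63436, so ∠A ≈ 50.63°.
Circumradius = CB/(2 sin A) ≈ 20.892.

20.89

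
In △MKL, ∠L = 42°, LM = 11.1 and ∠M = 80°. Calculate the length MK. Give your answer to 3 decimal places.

8.758

The third angle is ∠K = 180° − ∠L − ∠M = 58.00°.
Law of sines: MK = LM·sin L/sin K ≈ 8.7582.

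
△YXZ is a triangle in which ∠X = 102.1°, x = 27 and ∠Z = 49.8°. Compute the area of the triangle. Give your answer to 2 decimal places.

area ≈ 134.11

The third angle is ∠Y = 180° − ∠X − ∠Z = 28.10°.
Law of sines: y = x·sin Y/sin X ≈ 13.006.
Law of sines: z = x·sin Z/sin X ≈ 21.091.
Area = ½·x·y·sin Z ≈ 134.11.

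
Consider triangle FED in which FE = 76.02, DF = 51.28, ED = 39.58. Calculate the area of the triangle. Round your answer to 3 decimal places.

area ≈ 934.505

Semiperimeter s = (39.58 + 51.28 + 76.02)/2 = 83.44.
Heron's formula: area = √(83.44·43.86·32.16·7.42) ≈ 934.5.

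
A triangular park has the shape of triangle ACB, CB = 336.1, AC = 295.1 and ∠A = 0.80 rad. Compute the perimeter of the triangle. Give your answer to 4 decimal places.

Law of sines: sin B = AC·sin A/CB ≈ 0.62985.
Since CB ≥ AC, only the acute value applies: ∠B ≈ 0.681 rad.
Then ∠C = π − ∠A − ∠B ≈ 1.660 rad.
Law of sines gives BA = CB·sin C/sin A ≈ 466.65.
Semiperimeter s = (336.1+466.65+295.1)/2 = 548.93.
Perimeter = 336.1 + 466.65 + 295.1 = 1097.9.

perimeter ≈ 1097.8533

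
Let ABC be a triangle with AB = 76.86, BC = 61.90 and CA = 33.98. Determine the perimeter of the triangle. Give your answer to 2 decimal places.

perimeter ≈ 172.74

Perimeter = 61.9 + 33.98 + 76.86 = 172.74.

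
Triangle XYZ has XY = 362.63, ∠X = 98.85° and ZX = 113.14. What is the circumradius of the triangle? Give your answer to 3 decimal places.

By the law of cosines, YZ² = ZX² + XY² − 2·ZX·XY·cos X = 1.5693e+05, so YZ ≈ 396.14.
Area = ½·ZX·XY·sin X ≈ 20270.
Circumradius = YZ/(2 sin X) ≈ 200.46.

200.456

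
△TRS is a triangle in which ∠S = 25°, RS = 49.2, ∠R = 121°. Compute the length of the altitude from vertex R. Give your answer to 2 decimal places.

The third angle is ∠T = 180° − ∠R − ∠S = 34.00°.
Law of sines: ST = RS·sin R/sin T ≈ 75.417.
Law of sines: TR = RS·sin S/sin T ≈ 37.184.
Area = ½·RS·ST·sin S ≈ 784.07.
The altitude from R has length 2·area/ST ≈ 20.793.

h_R ≈ 20.79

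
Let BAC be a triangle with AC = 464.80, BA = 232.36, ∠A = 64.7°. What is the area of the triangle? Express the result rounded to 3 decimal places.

Area = ½·BA·AC·sin A ≈ 48821.

area ≈ 48820.877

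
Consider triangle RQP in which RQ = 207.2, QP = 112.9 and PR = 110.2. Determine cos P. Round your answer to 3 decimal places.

By the law of cosines, cos P = (QP² + PR² − RQ²) / (2·QP·PR) ≈ -0.72504, so ∠P ≈ 136.47°.

cos P ≈ -0.725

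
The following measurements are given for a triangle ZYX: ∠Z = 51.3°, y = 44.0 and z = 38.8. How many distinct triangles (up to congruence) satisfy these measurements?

y·sin Z = 44.0·sin(51.3°) ≈ 34.34.
Since y sin Z < z < y (34.34 < 38.8 < 44.0), two triangles exist.

2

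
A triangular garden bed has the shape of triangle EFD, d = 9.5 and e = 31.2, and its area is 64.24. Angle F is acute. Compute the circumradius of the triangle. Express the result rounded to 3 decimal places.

From area = ½·d·e·sin F, we get sin F = 2·area/(d·e) ≈ 0.43347.
Taking the acute solution, ∠F ≈ 25.69°.
Law of cosines then gives f ≈ 23.01.
Circumradius = f/(2 sin F) ≈ 26.542.

26.542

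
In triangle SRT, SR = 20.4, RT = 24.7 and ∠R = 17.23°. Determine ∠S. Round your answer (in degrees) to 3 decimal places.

∠S ≈ 113.568°

By the law of cosines, TS² = SR² + RT² − 2·SR·RT·cos R = 63.715, so TS ≈ 7.9822.
Law of cosines again: cos S = (TS² + SR² − RT²)/(2·TS·SR) ≈ -0.39984, so ∠S ≈ 113.57°.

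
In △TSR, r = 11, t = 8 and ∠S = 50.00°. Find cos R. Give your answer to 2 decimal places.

By the law of cosines, s² = r² + t² − 2·r·t·cos S = 71.869, so s ≈ 8.4776.
Law of cosines again: cos R = (t² + s² − r²)/(2·t·s) ≈ 0.10962, so ∠R ≈ 83.71°.

0.11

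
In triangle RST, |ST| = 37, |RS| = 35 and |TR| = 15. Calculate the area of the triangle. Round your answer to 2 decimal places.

Semiperimeter s = (37 + 15 + 35)/2 = 43.5.
Heron's formula: area = √(43.5·6.5·28.5·8.5) ≈ 261.72.

261.72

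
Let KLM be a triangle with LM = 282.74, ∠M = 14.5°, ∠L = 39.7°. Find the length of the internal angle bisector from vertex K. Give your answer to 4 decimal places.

t_K ≈ 57.1297

The third angle is ∠K = 180° − ∠L − ∠M = 125.80°.
Law of sines: MK = LM·sin L/sin K ≈ 222.68.
Law of sines: KL = LM·sin M/sin K ≈ 87.283.
The bisector from K has length 2·MK·KL·cos(∠K/2)/(MK+KL) ≈ 57.13.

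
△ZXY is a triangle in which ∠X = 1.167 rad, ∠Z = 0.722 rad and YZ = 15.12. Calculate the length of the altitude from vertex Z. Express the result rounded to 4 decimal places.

The third angle is ∠Y = π − ∠Z − ∠X = 1.253 rad.
Law of sines: XY = YZ·sin Z/sin X ≈ 10.867.
Law of sines: ZX = YZ·sin Y/sin X ≈ 15.617.
Area = ½·YZ·XY·sin Y ≈ 78.027.
The altitude from Z has length 2·area/XY ≈ 14.361.

h_Z ≈ 14.3610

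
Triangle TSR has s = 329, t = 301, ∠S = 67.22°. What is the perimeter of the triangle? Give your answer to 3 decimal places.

923.245

Law of sines: sin T = t·sin S/s ≈ 0.84353.
Since s ≥ t, only the acute value applies: ∠T ≈ 57.51°.
Then ∠R = 180° − ∠S − ∠T ≈ 55.27°.
Law of sines gives r = s·sin R/sin S ≈ 293.25.
Semiperimeter p = (301+329+293.25)/2 = 461.62.
Perimeter = 301 + 329 + 293.25 = 923.25.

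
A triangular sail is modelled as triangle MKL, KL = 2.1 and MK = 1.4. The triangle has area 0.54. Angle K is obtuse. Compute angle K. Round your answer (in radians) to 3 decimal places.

2.765

From area = ½·MK·KL·sin K, we get sin K = 2·area/(MK·KL) ≈ 0.36735.
Taking the obtuse solution, ∠K ≈ 2.765 rad.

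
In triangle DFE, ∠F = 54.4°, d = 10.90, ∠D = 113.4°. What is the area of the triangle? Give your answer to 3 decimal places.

The third angle is ∠E = 180° − ∠D − ∠F = 12.20°.
Law of sines: f = d·sin F/sin D ≈ 9.657.
Law of sines: e = d·sin E/sin D ≈ 2.5099.
Area = ½·d·f·sin E ≈ 11.122.

11.122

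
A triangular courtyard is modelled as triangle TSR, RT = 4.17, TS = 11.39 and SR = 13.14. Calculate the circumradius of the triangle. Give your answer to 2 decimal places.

6.82

By the law of cosines, cos T = (RT² + TS² − SR²) / (2·RT·TS) ≈ -0.26885, so ∠T ≈ 105.60°.
Circumradius = SR/(2 sin T) ≈ 6.8211.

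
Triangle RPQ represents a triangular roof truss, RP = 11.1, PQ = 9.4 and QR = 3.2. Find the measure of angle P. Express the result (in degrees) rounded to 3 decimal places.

By the law of cosines, cos P = (RP² + PQ² − QR²) / (2·RP·PQ) ≈ 0.96478, so ∠P ≈ 15.25°.

∠P ≈ 15.252°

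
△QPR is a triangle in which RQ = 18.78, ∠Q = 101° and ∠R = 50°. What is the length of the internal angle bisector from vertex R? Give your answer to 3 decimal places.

The third angle is ∠P = 180° − ∠R − ∠Q = 29.00°.
Law of sines: PR = RQ·sin Q/sin P ≈ 38.025.
Law of sines: QP = RQ·sin R/sin P ≈ 29.674.
The bisector from R has length 2·PR·RQ·cos(∠R/2)/(PR+RQ) ≈ 22.787.

22.787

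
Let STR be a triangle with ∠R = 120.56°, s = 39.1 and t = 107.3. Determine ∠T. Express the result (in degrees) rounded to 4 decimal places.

∠T ≈ 44.6120°

By the law of cosines, r² = s² + t² − 2·s·t·cos R = 17308, so r ≈ 131.56.
Law of cosines again: cos T = (r² + s² − t²)/(2·r·s) ≈ 0.71188, so ∠T ≈ 44.61°.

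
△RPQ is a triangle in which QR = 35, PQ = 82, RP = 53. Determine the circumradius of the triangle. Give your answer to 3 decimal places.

59.534

By the law of cosines, cos R = (QR² + RP² − PQ²) / (2·QR·RP) ≈ -0.72507, so ∠R ≈ 136.47°.
Circumradius = PQ/(2 sin R) ≈ 59.534.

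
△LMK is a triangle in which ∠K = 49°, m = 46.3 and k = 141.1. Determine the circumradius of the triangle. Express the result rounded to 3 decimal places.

93.480

Law of sines: sin M = m·sin K/k ≈ 0.24765.
Since k ≥ m, only the acute value applies: ∠M ≈ 14.34°.
Then ∠L = 180° − ∠K − ∠M ≈ 116.66°.
Law of sines gives l = k·sin L/sin K ≈ 167.08.
Circumradius = k/(2 sin K) ≈ 93.48.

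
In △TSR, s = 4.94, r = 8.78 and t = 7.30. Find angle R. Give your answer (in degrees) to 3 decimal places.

∠R ≈ 89.519°

By the law of cosines, cos R = (t² + s² − r²) / (2·t·s) ≈ 0.00839, so ∠R ≈ 89.52°.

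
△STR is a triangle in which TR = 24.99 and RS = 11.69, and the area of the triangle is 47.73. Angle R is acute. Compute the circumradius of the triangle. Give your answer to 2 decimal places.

From area = ½·TR·RS·sin R, we get sin R = 2·area/(TR·RS) ≈ 0.32677.
Taking the acute solution, ∠R ≈ 19.07°.
Law of cosines then gives ST ≈ 14.456.
Circumradius = ST/(2 sin R) ≈ 22.119.

22.12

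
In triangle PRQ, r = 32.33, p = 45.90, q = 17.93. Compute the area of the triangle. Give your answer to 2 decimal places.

Semiperimeter s = (45.9 + 32.33 + 17.93)/2 = 48.08.
Heron's formula: area = √(48.08·2.18·15.75·30.15) ≈ 223.1.

area ≈ 223.10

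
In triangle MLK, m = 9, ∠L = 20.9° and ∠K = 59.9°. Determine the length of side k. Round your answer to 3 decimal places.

7.888

The third angle is ∠M = 180° − ∠L − ∠K = 99.20°.
Law of sines: k = m·sin K/sin M ≈ 7.8878.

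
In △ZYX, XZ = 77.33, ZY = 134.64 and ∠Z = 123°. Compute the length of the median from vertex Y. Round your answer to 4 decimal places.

By the law of cosines, YX² = XZ² + ZY² − 2·XZ·ZY·cos Z = 35449, so YX ≈ 188.28.
Median from Y: ½√(2·ZY² + 2·YX² − XZ²) ≈ 159.04.

m_Y ≈ 159.0394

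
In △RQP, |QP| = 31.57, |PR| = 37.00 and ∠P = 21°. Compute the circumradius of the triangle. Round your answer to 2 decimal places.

By the law of cosines, |RQ|² = |QP|² + |PR|² − 2·|QP|·|PR|·cos P = 184.65, so |RQ| ≈ 13.589.
Area = ½·|QP|·|PR|·sin P ≈ 209.3.
Circumradius = |RQ|/(2 sin P) ≈ 18.959.

18.96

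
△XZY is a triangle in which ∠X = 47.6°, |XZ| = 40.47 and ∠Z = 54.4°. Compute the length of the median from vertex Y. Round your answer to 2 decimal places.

The third angle is ∠Y = 180° − ∠X − ∠Z = 78.00°.
Law of sines: |ZY| = |XZ|·sin X/sin Y ≈ 30.553.
Law of sines: |YX| = |XZ|·sin Z/sin Y ≈ 33.641.
Median from Y: ½√(2·|ZY|² + 2·|YX|² − |XZ|²) ≈ 24.963.

m_Y ≈ 24.96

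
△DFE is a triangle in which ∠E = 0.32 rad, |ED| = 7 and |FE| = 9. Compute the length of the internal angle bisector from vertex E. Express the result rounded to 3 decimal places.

7.774

By the law of cosines, |DF|² = |FE|² + |ED|² − 2·|FE|·|ED|·cos E = 10.396, so |DF| ≈ 3.2243.
The bisector from E has length 2·|FE|·|ED|·cos(∠E/2)/(|FE|+|ED|) ≈ 7.7744.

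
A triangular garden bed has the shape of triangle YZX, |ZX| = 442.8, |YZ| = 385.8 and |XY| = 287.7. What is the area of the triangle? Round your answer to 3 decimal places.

54781.435

Semiperimeter s = (442.8 + 287.7 + 385.8)/2 = 558.15.
Heron's formula: area = √(558.15·115.35·270.45·172.35) ≈ 54781.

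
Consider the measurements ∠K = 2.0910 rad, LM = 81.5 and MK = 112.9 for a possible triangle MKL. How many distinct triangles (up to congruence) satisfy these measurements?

MK·sin K = 112.9·sin(2.0910 rad) ≈ 97.97.
Since ∠K is not acute, a triangle exists only if LM > MK; here LM ≤ MK, so there is no triangle.

0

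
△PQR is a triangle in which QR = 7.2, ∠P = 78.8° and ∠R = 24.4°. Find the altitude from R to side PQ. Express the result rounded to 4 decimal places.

7.0098

The third angle is ∠Q = 180° − ∠R − ∠P = 76.80°.
Law of sines: RP = QR·sin Q/sin P ≈ 7.1459.
Law of sines: PQ = QR·sin R/sin P ≈ 3.0321.
Area = ½·QR·RP·sin R ≈ 10.627.
The altitude from R has length 2·area/PQ ≈ 7.0098.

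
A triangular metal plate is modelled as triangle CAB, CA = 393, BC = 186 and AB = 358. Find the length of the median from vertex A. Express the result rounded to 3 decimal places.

Median from A: ½√(2·CA² + 2·AB² − BC²) ≈ 364.22.

m_A ≈ 364.222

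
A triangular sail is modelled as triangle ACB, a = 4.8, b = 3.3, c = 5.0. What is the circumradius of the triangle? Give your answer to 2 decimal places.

R ≈ 2.61

By the law of cosines, cos A = (c² + b² − a²) / (2·c·b) ≈ 0.38939, so ∠A ≈ 67.08°.
Circumradius = a/(2 sin A) ≈ 2.6057.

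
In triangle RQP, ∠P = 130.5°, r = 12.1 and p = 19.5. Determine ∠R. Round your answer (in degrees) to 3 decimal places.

∠R ≈ 28.154°

Law of sines: sin R = r·sin P/p ≈ 0.47184.
Since p ≥ r, only the acute value applies: ∠R ≈ 28.15°.
Then ∠Q = 180° − ∠P − ∠R ≈ 21.35°.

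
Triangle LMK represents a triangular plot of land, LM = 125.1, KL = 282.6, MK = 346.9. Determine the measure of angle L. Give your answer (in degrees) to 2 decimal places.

By the law of cosines, cos L = (KL² + LM² − MK²) / (2·KL·LM) ≈ -0.35113, so ∠L ≈ 110.56°.

110.56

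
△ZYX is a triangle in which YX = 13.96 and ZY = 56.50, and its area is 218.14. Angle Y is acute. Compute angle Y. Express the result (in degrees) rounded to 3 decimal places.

∠Y ≈ 33.582°

From area = ½·ZY·YX·sin Y, we get sin Y = 2·area/(ZY·YX) ≈ 0.55314.
Taking the acute solution, ∠Y ≈ 33.58°.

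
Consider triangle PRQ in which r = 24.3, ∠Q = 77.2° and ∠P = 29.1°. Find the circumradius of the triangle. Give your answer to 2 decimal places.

The third angle is ∠R = 180° − ∠Q − ∠P = 73.70°.
Law of sines: p = r·sin P/sin R ≈ 12.313.
Law of sines: q = r·sin Q/sin R ≈ 24.688.
Circumradius = r/(2 sin R) ≈ 12.659.

12.66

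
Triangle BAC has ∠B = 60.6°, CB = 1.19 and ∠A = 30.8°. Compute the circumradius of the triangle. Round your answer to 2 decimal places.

R ≈ 1.16

The third angle is ∠C = 180° − ∠B − ∠A = 88.60°.
Law of sines: AC = CB·sin B/sin A ≈ 2.0247.
Law of sines: BA = CB·sin C/sin A ≈ 2.3233.
Circumradius = CB/(2 sin A) ≈ 1.162.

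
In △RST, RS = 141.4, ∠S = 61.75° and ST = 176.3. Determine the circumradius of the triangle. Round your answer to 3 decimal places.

By the law of cosines, TR² = RS² + ST² − 2·RS·ST·cos S = 27477, so TR ≈ 165.76.
Area = ½·RS·ST·sin S ≈ 10980.
Circumradius = TR/(2 sin S) ≈ 94.088.

94.088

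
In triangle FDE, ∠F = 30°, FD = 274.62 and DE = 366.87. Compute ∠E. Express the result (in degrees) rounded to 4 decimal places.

Law of sines: sin E = FD·sin F/DE ≈ 0.37427.
Since DE ≥ FD, only the acute value applies: ∠E ≈ 21.98°.
Then ∠D = 180° − ∠F − ∠E ≈ 128.02°.

∠E ≈ 21.9795°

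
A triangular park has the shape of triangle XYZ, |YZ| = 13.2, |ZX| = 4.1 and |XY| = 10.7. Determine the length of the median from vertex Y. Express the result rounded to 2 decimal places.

Median from Y: ½√(2·|XY|² + 2·|YZ|² − |ZX|²) ≈ 11.839.

11.84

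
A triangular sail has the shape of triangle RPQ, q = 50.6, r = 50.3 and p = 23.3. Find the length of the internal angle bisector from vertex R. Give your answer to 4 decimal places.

t_R ≈ 25.1551

By the law of cosines, cos R = (p² + q² − r²) / (2·p·q) ≈ 0.24307, so ∠R ≈ 75.93°.
The bisector from R has length 2·p·q·cos(∠R/2)/(p+q) ≈ 25.155.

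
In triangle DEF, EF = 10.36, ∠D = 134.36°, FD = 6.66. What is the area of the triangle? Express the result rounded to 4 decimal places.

Law of sines: sin E = FD·sin D/EF ≈ 0.45962.
Since EF ≥ FD, only the acute value applies: ∠E ≈ 27.36°.
Then ∠F = 180° − ∠D − ∠E ≈ 18.28°.
Law of sines gives DE = EF·sin F/sin D ≈ 4.5445.
Area = ½·EF·FD·sin F ≈ 10.82.

10.8195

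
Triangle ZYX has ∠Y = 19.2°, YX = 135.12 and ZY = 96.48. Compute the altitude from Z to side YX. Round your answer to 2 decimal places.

By the law of cosines, XZ² = ZY² + YX² − 2·ZY·YX·cos Y = 2943.3, so XZ ≈ 54.252.
Area = ½·ZY·YX·sin Y ≈ 2143.6.
The altitude from Z has length 2·area/YX ≈ 31.729.

h_Z ≈ 31.73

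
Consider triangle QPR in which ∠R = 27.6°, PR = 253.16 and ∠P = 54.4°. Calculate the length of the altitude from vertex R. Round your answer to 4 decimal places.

The third angle is ∠Q = 180° − ∠P − ∠R = 98.00°.
Law of sines: RQ = PR·sin P/sin Q ≈ 207.87.
Law of sines: QP = PR·sin R/sin Q ≈ 118.44.
Area = ½·PR·RQ·sin R ≈ 12190.
The altitude from R has length 2·area/QP ≈ 205.84.

205.8446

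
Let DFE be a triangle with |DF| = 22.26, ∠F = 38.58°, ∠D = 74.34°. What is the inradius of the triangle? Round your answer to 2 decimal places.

5.33

The third angle is ∠E = 180° − ∠D − ∠F = 67.08°.
Law of sines: |FE| = |DF|·sin D/sin E ≈ 23.271.
Law of sines: |ED| = |DF|·sin F/sin E ≈ 15.071.
Area = ½·|DF|·|FE|·sin F ≈ 161.52.
Semiperimeter s = (23.271+15.071+22.26)/2 = 30.301.
Inradius = area/s = 161.52/30.301 ≈ 5.3304.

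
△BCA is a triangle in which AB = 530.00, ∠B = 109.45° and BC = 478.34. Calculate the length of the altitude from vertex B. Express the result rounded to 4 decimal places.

h_B ≈ 290.2042

By the law of cosines, CA² = AB² + BC² − 2·AB·BC·cos B = 6.7855e+05, so CA ≈ 823.74.
Area = ½·AB·BC·sin B ≈ 1.1953e+05.
The altitude from B has length 2·area/CA ≈ 290.2.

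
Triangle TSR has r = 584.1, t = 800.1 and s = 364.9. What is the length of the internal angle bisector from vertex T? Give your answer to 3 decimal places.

t_T ≈ 248.267

By the law of cosines, cos T = (s² + r² − t²) / (2·s·r) ≈ -0.38903, so ∠T ≈ 112.89°.
The bisector from T has length 2·s·r·cos(∠T/2)/(s+r) ≈ 248.27.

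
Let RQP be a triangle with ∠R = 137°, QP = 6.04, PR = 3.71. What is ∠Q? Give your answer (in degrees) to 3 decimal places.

Law of sines: sin Q = PR·sin R/QP ≈ 0.41891.
Since QP ≥ PR, only the acute value applies: ∠Q ≈ 24.77°.
Then ∠P = 180° − ∠R − ∠Q ≈ 18.23°.

∠Q ≈ 24.766°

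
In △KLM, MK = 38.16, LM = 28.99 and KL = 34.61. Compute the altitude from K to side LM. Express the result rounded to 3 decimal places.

Semiperimeter s = (28.99 + 38.16 + 34.61)/2 = 50.88.
Heron's formula: area = √(50.88·21.89·12.72·16.27) ≈ 480.1.
The altitude from K has length 2·area/LM ≈ 33.122.

33.122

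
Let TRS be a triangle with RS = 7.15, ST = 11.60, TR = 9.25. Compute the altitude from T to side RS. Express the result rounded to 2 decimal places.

9.25

Semiperimeter s = (7.15 + 11.6 + 9.25)/2 = 14.
Heron's formula: area = √(14·6.85·2.4·4.75) ≈ 33.064.
The altitude from T has length 2·area/RS ≈ 9.2488.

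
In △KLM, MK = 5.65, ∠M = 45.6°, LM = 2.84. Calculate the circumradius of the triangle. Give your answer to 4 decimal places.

2.9304

By the law of cosines, KL² = LM² + MK² − 2·LM·MK·cos M = 17.535, so KL ≈ 4.1874.
Area = ½·LM·MK·sin M ≈ 5.7322.
Circumradius = KL/(2 sin M) ≈ 2.9304.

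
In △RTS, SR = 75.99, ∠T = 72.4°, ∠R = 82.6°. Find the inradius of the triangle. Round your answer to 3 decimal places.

13.452

The third angle is ∠S = 180° − ∠R − ∠T = 25.00°.
Law of sines: TS = SR·sin R/sin T ≈ 79.058.
Law of sines: RT = SR·sin S/sin T ≈ 33.692.
Area = ½·SR·TS·sin S ≈ 1269.5.
Semiperimeter s = (79.058+75.99+33.692)/2 = 94.37.
Inradius = area/s = 1269.5/94.37 ≈ 13.452.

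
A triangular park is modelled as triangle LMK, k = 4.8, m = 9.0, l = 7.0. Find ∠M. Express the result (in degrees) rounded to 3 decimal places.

By the law of cosines, cos M = (k² + l² − m²) / (2·k·l) ≈ -0.13333, so ∠M ≈ 97.66°.

∠M ≈ 97.662°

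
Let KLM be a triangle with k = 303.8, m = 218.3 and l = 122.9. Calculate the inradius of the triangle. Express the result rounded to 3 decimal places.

r ≈ 34.727

Semiperimeter s = (303.8 + 122.9 + 218.3)/2 = 322.5.
Heron's formula: area = √(322.5·18.7·199.6·104.2) ≈ 11200.
Inradius = area/s = 11200/322.5 ≈ 34.727.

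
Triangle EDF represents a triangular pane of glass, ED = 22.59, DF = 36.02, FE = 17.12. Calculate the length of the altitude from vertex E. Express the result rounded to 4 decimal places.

Semiperimeter s = (36.02 + 17.12 + 22.59)/2 = 37.865.
Heron's formula: area = √(37.865·1.845·20.745·15.275) ≈ 148.79.
The altitude from E has length 2·area/DF ≈ 8.2613.

h_E ≈ 8.2613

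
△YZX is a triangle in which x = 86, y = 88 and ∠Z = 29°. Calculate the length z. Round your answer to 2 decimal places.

43.61

By the law of cosines, z² = x² + y² − 2·x·y·cos Z = 1901.8, so z ≈ 43.609.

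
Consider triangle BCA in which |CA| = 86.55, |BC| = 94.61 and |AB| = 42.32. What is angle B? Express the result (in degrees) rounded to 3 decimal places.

By the law of cosines, cos B = (|AB|² + |BC|² − |CA|²) / (2·|AB|·|BC|) ≈ 0.40600, so ∠B ≈ 66.05°.

66.046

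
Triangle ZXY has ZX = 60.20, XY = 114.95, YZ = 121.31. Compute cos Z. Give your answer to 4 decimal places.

By the law of cosines, cos Z = (YZ² + ZX² − XY²) / (2·YZ·ZX) ≈ 0.35100, so ∠Z ≈ 1.2122 rad.

cos Z ≈ 0.3510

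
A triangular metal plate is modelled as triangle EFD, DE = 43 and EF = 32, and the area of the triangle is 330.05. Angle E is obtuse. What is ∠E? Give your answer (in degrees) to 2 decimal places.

From area = ½·DE·EF·sin E, we get sin E = 2·area/(DE·EF) ≈ 0.47972.
Taking the obtuse solution, ∠E ≈ 151.33°.

∠E ≈ 151.33°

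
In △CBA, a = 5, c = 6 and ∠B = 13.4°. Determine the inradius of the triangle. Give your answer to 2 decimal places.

By the law of cosines, b² = a² + c² − 2·a·c·cos B = 2.6334, so b ≈ 1.6228.
Area = ½·a·c·sin B ≈ 3.4762.
Semiperimeter s = (6+1.6228+5)/2 = 6.3114.
Inradius = area/s = 3.4762/6.3114 ≈ 0.55078.

0.55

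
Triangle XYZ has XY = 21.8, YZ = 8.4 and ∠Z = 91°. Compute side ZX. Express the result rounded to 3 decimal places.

19.971

Law of sines: sin X = YZ·sin Z/XY ≈ 0.38526.
Since XY ≥ YZ, only the acute value applies: ∠X ≈ 22.66°.
Then ∠Y = 180° − ∠Z − ∠X ≈ 66.34°.
Law of sines gives ZX = XY·sin Y/sin Z ≈ 19.971.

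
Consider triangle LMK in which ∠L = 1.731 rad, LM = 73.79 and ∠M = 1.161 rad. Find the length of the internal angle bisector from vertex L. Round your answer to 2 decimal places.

t_L ≈ 75.37

The third angle is ∠K = π − ∠L − ∠M = 0.250 rad.
Law of sines: MK = LM·sin L/sin K ≈ 294.91.
Law of sines: KL = LM·sin M/sin K ≈ 274.
The bisector from L has length 2·KL·LM·cos(∠L/2)/(KL+LM) ≈ 75.372.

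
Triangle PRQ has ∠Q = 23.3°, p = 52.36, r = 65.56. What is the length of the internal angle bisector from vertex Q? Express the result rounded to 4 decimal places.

By the law of cosines, q² = p² + r² − 2·p·r·cos Q = 734.14, so q ≈ 27.095.
The bisector from Q has length 2·p·r·cos(∠Q/2)/(p+r) ≈ 57.022.

t_Q ≈ 57.0218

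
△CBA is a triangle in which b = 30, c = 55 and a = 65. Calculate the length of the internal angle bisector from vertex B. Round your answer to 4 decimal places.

t_B ≈ 57.8927

By the law of cosines, cos B = (a² + c² − b²) / (2·a·c) ≈ 0.88811, so ∠B ≈ 27.36°.
The bisector from B has length 2·a·c·cos(∠B/2)/(a+c) ≈ 57.893.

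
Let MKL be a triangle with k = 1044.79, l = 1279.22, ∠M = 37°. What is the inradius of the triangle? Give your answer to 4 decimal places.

r ≈ 259.9484

By the law of cosines, m² = k² + l² − 2·k·l·cos M = 5.9321e+05, so m ≈ 770.2.
Area = ½·k·l·sin M ≈ 4.0217e+05.
Semiperimeter s = (770.2+1044.8+1279.2)/2 = 1547.1.
Inradius = area/s = 4.0217e+05/1547.1 ≈ 259.95.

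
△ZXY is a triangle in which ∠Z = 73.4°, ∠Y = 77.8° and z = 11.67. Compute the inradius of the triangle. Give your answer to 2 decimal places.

The third angle is ∠X = 180° − ∠Y − ∠Z = 28.80°.
Law of sines: x = z·sin X/sin Z ≈ 5.8666.
Law of sines: y = z·sin Y/sin Z ≈ 11.903.
Area = ½·z·x·sin Y ≈ 33.458.
Semiperimeter s = (11.67+5.8666+11.903)/2 = 14.72.
Inradius = area/s = 33.458/14.72 ≈ 2.2731.

2.27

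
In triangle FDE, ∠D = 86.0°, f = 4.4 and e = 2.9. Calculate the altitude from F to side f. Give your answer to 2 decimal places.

By the law of cosines, d² = e² + f² − 2·e·f·cos D = 25.99, so d ≈ 5.098.
Area = ½·e·f·sin D ≈ 6.3645.
The altitude from F has length 2·area/f ≈ 2.8929.

2.89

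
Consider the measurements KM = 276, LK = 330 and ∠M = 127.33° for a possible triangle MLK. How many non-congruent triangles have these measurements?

KM·sin M = 276·sin(127.33°) ≈ 219.5.
Since ∠M is not acute, a triangle exists only if LK > KM; here LK > KM, so there is exactly one triangle.

1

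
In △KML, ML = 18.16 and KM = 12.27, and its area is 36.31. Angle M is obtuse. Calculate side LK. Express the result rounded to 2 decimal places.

From area = ½·KM·ML·sin M, we get sin M = 2·area/(KM·ML) ≈ 0.32591.
Taking the obtuse solution, ∠M ≈ 160.98°.
Law of cosines then gives LK ≈ 30.028.

30.03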